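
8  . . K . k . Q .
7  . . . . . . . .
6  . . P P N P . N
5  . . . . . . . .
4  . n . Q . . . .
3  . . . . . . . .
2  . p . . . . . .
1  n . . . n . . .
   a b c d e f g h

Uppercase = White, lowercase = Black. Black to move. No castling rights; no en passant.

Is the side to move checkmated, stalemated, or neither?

Black to move; black king on e8.
In check: yes, from the white queen on g8.
King squares — d7: attacked by Pc6; e7: attacked by Pd6; f7: attacked by Nh6; d8: attacked by Ne6; f8: attacked by Ne6.
Legal moves for Black: none.
In check with no legal moves → checkmate.

checkmate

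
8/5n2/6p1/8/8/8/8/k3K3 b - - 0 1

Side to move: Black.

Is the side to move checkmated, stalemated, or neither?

neither

Black to move; black king on a1.
In check: no.
Legal moves for Black: Nh8, Nd8, Nh6, Nd6, Ng5, Ne5, Kb2, Ka2, Kb1, g5.
Black has 10 legal moves and is not in check → neither.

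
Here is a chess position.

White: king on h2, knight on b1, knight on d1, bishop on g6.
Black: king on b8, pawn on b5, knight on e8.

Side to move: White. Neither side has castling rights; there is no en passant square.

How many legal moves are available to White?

20

White to move; king on h2.
In check: no.
Legal moves: Bxe8, Bh7, Bf7, Bh5, Bf5, Be4, Bd3, Bc2, Kh3, Kg3, Kg2, Kh1, Kg1, Ne3, Ndc3, Nf2, Nb2, Nbc3, Na3, Nd2.
Count: 20.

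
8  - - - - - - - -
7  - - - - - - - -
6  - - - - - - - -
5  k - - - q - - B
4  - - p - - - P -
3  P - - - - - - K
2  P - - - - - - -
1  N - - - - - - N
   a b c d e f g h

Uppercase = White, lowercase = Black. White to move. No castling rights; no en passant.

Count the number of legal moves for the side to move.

11

White to move; king on h3.
In check: no.
Legal moves: Be8, Bf7, Bg6, Kh4, Kg2, Ng3, Nf2, Nb3+, Nc2, g5, a4.
Count: 11.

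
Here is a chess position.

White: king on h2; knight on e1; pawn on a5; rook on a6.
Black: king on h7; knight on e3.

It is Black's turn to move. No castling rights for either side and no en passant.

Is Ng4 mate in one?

After Ng4: white king on h2; in check: yes, from the black knight on g4.
White has 5 legal replies: Kh3, Kg3, Kg2, Kh1, Kg1.
In check but a legal move exists → not checkmate.

no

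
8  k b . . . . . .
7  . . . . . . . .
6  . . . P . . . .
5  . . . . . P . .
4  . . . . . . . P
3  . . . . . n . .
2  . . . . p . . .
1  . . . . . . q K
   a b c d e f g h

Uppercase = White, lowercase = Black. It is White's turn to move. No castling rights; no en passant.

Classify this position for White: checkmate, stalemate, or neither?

checkmate

White to move; white king on h1.
In check: yes, from the black queen on g1.
King squares — g1: attacked by Nf3; g2: attacked by Qg1; h2: attacked by Qg1.
Legal moves for White: none.
In check with no legal moves → checkmate.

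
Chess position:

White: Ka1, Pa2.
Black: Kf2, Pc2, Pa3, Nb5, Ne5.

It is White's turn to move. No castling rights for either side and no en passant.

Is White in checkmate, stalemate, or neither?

stalemate

White to move; white king on a1.
In check: no.
King squares — b1: attacked by Pc2; a2: own pawn; b2: attacked by Pa3.
Legal moves for White: none.
Not in check and no legal moves → stalemate.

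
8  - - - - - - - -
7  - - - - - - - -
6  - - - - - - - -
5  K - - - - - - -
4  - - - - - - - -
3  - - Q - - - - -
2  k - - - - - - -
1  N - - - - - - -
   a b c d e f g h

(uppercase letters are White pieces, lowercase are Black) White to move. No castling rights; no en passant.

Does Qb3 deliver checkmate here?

After Qb3: black king on a2; in check: yes, from the white queen on b3.
Black has 1 legal reply: Kxa1.
In check but a legal move exists → not checkmate.

no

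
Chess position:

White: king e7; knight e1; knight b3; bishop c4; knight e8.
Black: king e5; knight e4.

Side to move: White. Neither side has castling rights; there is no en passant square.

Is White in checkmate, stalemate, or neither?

White to move; white king on e7.
In check: no.
Legal moves for White include: Ng7, Nc7, Nf6, Nd6, Kf8, Kd8, Kf7, Kd7, Bg8, Bf7, Be6, Ba6, Bd5, Bb5, Bd3, Be2, Bf1, Nc5, ... (list truncated; more exist).
White has legal moves and is not in check → neither.

neither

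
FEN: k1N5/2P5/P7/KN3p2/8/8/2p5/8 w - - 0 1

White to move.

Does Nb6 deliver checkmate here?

After Nb6: black king on a8; in check: yes, from the white knight on b6.
King squares — a7: attacked by Nb5; b7: attacked by Pa6; b8: attacked by Pc7.
Black has no legal moves → checkmate.

yes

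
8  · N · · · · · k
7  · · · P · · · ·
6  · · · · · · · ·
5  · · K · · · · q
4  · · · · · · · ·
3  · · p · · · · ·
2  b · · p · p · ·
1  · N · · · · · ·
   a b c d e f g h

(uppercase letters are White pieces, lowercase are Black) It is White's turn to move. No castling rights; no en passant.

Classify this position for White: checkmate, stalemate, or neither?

neither

White to move; white king on c5.
In check: yes, from the black queen on h5.
King squares — b4: available; c4: attacked by Ba2; d4: available; b5: attacked by Qh5; d5: attacked by Ba2; b6: available; c6: available; d6: available.
Legal moves for White: Kd6, Kc6, Kb6, Kd4, Kb4.
White is in check but has 5 legal moves → neither.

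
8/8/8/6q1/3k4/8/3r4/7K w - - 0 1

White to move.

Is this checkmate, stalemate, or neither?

White to move; white king on h1.
In check: no.
King squares — g1: attacked by Qg5; g2: attacked by Rd2; h2: attacked by Rd2.
Legal moves for White: none.
Not in check and no legal moves → stalemate.

stalemate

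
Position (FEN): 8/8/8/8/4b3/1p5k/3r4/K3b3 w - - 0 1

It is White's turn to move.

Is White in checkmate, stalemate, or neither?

White to move; white king on a1.
In check: no.
King squares — b1: attacked by Be4; a2: attacked by Rd2; b2: attacked by Rd2.
Legal moves for White: none.
Not in check and no legal moves → stalemate.

stalemate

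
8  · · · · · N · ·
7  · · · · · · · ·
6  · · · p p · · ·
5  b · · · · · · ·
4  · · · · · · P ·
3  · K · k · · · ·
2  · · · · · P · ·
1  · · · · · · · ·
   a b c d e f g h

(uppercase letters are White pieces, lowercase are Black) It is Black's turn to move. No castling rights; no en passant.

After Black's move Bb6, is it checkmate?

no

After Bb6: white king on b3; in check: no.
White is not in check, so this cannot be checkmate.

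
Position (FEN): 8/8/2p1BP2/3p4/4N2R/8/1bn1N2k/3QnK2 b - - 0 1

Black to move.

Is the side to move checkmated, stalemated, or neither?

Black to move; black king on h2.
In check: yes, from the white rook on h4.
King squares — g1: attacked by Kf1; h1: attacked by Rh4; g2: attacked by Kf1; g3: attacked by Ne2; h3: attacked by Rh4.
Legal moves for Black: none.
In check with no legal moves → checkmate.

checkmate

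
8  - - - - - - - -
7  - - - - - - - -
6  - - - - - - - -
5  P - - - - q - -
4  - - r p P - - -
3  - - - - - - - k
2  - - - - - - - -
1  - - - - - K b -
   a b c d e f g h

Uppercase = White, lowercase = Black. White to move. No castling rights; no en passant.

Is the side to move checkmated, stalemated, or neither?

neither

White to move; white king on f1.
In check: yes, from the black queen on f5.
King squares — e1: available; g1: available; e2: available; f2: attacked by Bg1; g2: attacked by Kh3.
Legal moves for White: Ke2, Kxg1, Ke1, exf5.
White is in check but has 4 legal moves → neither.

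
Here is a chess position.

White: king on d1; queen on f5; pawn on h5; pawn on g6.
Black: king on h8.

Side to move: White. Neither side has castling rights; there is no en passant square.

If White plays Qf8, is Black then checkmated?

yes

After Qf8: black king on h8; in check: yes, from the white queen on f8.
King squares — g7: attacked by Qf8; h7: attacked by Pg6; g8: attacked by Qf8.
Black has no legal moves → checkmate.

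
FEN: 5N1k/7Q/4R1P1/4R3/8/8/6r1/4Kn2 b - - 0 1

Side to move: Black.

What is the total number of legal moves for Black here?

Black to move; king on h8.
In check: yes, from the white queen on h7.
Legal moves: none.
Count: 0.

0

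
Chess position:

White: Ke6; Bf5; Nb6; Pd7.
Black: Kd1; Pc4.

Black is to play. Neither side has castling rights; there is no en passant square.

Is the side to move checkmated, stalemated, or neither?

Black to move; black king on d1.
In check: no.
Legal moves for Black: Ke2, Kd2, Ke1, Kc1, c3.
Black has 5 legal moves and is not in check → neither.

neither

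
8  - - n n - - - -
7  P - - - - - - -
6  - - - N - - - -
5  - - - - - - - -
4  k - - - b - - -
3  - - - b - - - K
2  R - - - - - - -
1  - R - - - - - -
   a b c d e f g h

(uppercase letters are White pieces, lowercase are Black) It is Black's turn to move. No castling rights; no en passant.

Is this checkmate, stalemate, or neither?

checkmate

Black to move; black king on a4.
In check: yes, from the white rook on a2.
King squares — a3: attacked by Ra2; b3: attacked by Rb1; b4: attacked by Rb1; a5: attacked by Ra2; b5: attacked by Rb1.
Legal moves for Black: none.
In check with no legal moves → checkmate.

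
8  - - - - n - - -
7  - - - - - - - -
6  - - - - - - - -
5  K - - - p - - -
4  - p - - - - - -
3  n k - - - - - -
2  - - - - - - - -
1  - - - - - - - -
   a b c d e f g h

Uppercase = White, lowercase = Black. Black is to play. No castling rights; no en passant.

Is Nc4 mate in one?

no

After Nc4: white king on a5; in check: yes, from the black knight on c4.
White has 2 legal replies: Ka6, Kb5.
In check but a legal move exists → not checkmate.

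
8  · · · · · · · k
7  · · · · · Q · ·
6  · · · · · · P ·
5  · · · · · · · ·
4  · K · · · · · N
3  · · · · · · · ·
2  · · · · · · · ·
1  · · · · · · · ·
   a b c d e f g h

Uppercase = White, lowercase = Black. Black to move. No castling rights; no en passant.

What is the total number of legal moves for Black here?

0

Black to move; king on h8.
In check: no.
Legal moves: none.
Count: 0.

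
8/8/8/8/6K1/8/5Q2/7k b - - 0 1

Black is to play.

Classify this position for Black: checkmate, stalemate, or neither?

stalemate

Black to move; black king on h1.
In check: no.
King squares — g1: attacked by Qf2; g2: attacked by Qf2; h2: attacked by Qf2.
Legal moves for Black: none.
Not in check and no legal moves → stalemate.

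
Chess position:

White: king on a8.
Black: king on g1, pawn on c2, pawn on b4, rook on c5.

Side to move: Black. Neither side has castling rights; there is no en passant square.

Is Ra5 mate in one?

After Ra5: white king on a8; in check: yes, from the black rook on a5.
White has 2 legal replies: Kb8, Kb7.
In check but a legal move exists → not checkmate.

no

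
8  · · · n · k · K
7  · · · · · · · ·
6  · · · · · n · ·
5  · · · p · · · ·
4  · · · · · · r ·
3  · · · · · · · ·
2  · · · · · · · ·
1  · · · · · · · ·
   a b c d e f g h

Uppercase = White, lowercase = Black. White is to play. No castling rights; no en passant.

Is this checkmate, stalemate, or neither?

stalemate

White to move; white king on h8.
In check: no.
King squares — g7: attacked by Rg4; h7: attacked by Nf6; g8: attacked by Rg4.
Legal moves for White: none.
Not in check and no legal moves → stalemate.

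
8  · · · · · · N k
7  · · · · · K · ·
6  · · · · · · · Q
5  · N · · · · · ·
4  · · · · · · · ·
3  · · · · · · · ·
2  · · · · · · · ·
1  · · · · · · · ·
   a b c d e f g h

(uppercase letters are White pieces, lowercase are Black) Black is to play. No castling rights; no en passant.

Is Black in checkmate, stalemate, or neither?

checkmate

Black to move; black king on h8.
In check: yes, from the white queen on h6.
King squares — g7: attacked by Qh6; h7: attacked by Qh6; g8: attacked by Kf7.
Legal moves for Black: none.
In check with no legal moves → checkmate.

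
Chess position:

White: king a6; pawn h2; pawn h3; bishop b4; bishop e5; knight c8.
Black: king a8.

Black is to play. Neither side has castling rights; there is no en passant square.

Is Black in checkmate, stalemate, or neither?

Black to move; black king on a8.
In check: no.
King squares — a7: attacked by Ka6; b7: attacked by Ka6; b8: attacked by Be5.
Legal moves for Black: none.
Not in check and no legal moves → stalemate.

stalemate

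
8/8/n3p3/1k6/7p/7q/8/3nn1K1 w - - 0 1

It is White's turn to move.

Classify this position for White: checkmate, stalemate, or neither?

White to move; white king on g1.
In check: no.
King squares — f1: attacked by Qh3; h1: attacked by Qh3; f2: attacked by Nd1; g2: attacked by Ne1; h2: attacked by Qh3.
Legal moves for White: none.
Not in check and no legal moves → stalemate.

stalemate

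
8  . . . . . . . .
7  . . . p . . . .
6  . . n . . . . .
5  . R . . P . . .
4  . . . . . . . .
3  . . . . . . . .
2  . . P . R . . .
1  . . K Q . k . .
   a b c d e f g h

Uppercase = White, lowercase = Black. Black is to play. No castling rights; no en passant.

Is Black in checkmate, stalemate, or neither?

checkmate

Black to move; black king on f1.
In check: yes, from the white queen on d1.
King squares — e1: attacked by Qd1; g1: attacked by Qd1; e2: attacked by Qd1; f2: attacked by Re2; g2: attacked by Re2.
Legal moves for Black: none.
In check with no legal moves → checkmate.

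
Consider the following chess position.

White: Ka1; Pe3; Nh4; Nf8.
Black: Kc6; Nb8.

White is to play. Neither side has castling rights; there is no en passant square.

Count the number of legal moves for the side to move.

White to move; king on a1.
In check: no.
Legal moves: Nh7, Nd7, Nfg6, Ne6, Nhg6, Nf5, Nf3, Ng2, Kb2, Ka2, Kb1, e4.
Count: 12.

12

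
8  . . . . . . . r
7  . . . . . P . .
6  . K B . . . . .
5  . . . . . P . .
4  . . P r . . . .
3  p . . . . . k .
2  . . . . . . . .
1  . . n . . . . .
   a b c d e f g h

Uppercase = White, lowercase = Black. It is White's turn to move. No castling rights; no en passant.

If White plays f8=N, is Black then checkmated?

After f8=N: black king on g3; in check: no.
Black is not in check, so this cannot be checkmate.

no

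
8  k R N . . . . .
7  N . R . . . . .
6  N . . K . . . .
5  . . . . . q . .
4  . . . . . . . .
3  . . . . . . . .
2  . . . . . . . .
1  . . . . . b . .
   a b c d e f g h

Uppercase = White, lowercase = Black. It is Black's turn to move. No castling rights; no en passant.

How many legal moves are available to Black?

Black to move; king on a8.
In check: yes, from the white rook on b8.
Legal moves: none.
Count: 0.

0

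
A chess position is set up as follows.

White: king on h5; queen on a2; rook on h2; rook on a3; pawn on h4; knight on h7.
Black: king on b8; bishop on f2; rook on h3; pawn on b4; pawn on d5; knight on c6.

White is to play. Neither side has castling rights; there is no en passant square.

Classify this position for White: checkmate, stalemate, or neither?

White to move; white king on h5.
In check: no.
Legal moves for White include: Nf8, Nf6, Ng5, Kh6, Kg6, Kg5, Kg4, Ra8+, Ra7, Ra6, Ra5, Ra4, Raxh3, Rg3, Rf3, Re3, Rd3, Rc3, ... (list truncated; more exist).
White has legal moves and is not in check → neither.

neither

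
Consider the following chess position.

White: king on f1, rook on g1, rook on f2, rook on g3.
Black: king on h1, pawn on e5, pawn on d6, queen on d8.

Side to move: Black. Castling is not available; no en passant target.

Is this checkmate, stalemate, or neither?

checkmate

Black to move; black king on h1.
In check: yes, from the white rook on g1.
King squares — g1: attacked by Kf1; g2: attacked by Kf1; h2: attacked by Rf2.
Legal moves for Black: none.
In check with no legal moves → checkmate.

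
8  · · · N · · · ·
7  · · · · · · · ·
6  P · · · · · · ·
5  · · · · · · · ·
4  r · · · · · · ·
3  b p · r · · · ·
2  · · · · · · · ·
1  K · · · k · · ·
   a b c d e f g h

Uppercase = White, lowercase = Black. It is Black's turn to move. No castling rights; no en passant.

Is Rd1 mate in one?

yes

After Rd1: white king on a1; in check: yes, from the black rook on d1.
King squares — b1: attacked by Rd1; a2: attacked by Pb3; b2: attacked by Ba3.
White has no legal moves → checkmate.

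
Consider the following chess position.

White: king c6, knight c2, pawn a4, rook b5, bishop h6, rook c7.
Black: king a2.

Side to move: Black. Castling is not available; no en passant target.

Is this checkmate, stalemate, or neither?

Black to move; black king on a2.
In check: no.
King squares — a1: attacked by Nc2; b1: attacked by Rb5; b2: attacked by Rb5; a3: attacked by Nc2; b3: attacked by Rb5.
Legal moves for Black: none.
Not in check and no legal moves → stalemate.

stalemate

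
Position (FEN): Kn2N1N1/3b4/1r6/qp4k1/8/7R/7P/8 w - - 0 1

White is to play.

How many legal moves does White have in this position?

White to move; king on a8.
In check: yes, from the black queen on a5.
Legal moves: none.
Count: 0.

0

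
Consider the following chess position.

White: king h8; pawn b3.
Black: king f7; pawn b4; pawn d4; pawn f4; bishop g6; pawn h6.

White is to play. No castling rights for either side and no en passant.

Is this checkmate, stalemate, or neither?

White to move; white king on h8.
In check: no.
King squares — g7: attacked by Kf7; h7: attacked by Bg6; g8: attacked by Kf7.
Legal moves for White: none.
Not in check and no legal moves → stalemate.

stalemate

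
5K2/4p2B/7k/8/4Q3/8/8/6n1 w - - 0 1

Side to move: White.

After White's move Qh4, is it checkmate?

After Qh4: black king on h6; in check: yes, from the white queen on h4.
King squares — g5: attacked by Qh4; h5: attacked by Qh4; g6: attacked by Bh7; g7: attacked by Kf8; h7: attacked by Qh4.
Black has no legal moves → checkmate.

yes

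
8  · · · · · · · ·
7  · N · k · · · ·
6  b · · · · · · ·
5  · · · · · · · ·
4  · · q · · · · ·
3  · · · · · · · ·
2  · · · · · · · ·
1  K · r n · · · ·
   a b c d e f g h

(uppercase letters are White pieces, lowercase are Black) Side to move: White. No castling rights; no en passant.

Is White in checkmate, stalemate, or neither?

White to move; white king on a1.
In check: yes, from the black rook on c1.
King squares — b1: attacked by Rc1; a2: attacked by Qc4; b2: attacked by Nd1.
Legal moves for White: none.
In check with no legal moves → checkmate.

checkmate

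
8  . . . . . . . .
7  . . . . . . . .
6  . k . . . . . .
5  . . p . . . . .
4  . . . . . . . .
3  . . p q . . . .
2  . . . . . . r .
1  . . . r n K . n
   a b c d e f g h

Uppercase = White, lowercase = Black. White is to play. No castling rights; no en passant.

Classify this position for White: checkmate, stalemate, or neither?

checkmate

White to move; white king on f1.
In check: yes, from the black queen on d3.
King squares — e1: attacked by Rd1; g1: attacked by Rg2; e2: attacked by Rg2; f2: attacked by Nh1; g2: attacked by Ne1.
Legal moves for White: none.
In check with no legal moves → checkmate.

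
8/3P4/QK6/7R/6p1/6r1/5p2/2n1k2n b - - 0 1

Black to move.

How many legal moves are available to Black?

Black to move; king on e1.
In check: no.
Legal moves: Rh3, Rf3, Re3, Rd3, Rc3, Rb3+, Ra3, Rg2, Rg1, Kd2, Kd1, Nd3, Nb3, Ne2, Na2, f1=Q, f1=R, f1=B, f1=N.
Count: 19.

19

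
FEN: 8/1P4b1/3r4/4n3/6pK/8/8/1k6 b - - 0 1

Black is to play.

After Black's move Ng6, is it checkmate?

After Ng6: white king on h4; in check: yes, from the black knight on g6.
White has 4 legal replies: Kh5, Kg5, Kxg4, Kg3.
In check but a legal move exists → not checkmate.

no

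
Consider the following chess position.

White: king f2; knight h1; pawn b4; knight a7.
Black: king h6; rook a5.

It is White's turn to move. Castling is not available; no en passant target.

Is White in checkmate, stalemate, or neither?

neither

White to move; white king on f2.
In check: no.
Legal moves for White: Nc8, Nc6, Nb5, Kg3, Kf3, Ke3, Kg2, Ke2, Kg1, Kf1, Ke1, Ng3, bxa5, b5.
White has 14 legal moves and is not in check → neither.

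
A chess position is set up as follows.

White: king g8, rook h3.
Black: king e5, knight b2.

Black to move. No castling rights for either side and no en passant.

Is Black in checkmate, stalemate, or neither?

Black to move; black king on e5.
In check: no.
Legal moves for Black: Kf6, Ke6, Kd6, Kf5, Kd5, Kf4, Ke4, Kd4, Nc4, Na4, Nd3, Nd1.
Black has 12 legal moves and is not in check → neither.

neither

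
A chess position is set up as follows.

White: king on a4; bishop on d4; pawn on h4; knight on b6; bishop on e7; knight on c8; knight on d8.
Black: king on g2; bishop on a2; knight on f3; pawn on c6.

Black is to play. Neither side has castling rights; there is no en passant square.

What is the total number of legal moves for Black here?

21

Black to move; king on g2.
In check: no.
Legal moves: Ng5, Ne5, Nxh4, Nxd4, Nh2, Nd2, Ng1, Ne1, Kh3, Kg3, Kh2, Kh1, Kf1, Bg8, Bf7, Be6, Bd5, Bc4, Bb3+, Bb1, c5.
Count: 21.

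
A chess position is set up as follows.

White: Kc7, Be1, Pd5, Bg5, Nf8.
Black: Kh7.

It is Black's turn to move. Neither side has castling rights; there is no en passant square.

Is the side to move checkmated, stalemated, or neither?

Black to move; black king on h7.
In check: yes, from the white knight on f8.
Legal moves for Black: Kh8, Kg8, Kg7.
Black is in check but has 3 legal moves → neither.

neither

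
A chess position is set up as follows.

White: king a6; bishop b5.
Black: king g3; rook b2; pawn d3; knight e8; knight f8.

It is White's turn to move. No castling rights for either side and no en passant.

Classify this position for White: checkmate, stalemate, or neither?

White to move; white king on a6.
In check: no.
Legal moves for White: Kb7, Ka7, Kb6, Ka5, Bxe8, Bd7, Bc6, Bc4, Ba4, Bxd3.
White has 10 legal moves and is not in check → neither.

neither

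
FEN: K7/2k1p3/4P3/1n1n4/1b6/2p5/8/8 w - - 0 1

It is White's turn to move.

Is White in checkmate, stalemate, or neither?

White to move; white king on a8.
In check: no.
King squares — a7: attacked by Nb5; b7: attacked by Kc7; b8: attacked by Kc7.
Legal moves for White: none.
Not in check and no legal moves → stalemate.

stalemate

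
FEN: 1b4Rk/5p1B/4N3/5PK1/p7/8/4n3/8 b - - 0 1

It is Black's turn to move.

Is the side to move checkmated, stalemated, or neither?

Black to move; black king on h8.
In check: yes, from the white rook on g8.
King squares — g7: attacked by Ne6; h7: available; g8: attacked by Bh7.
Legal moves for Black: Kxh7.
Black is in check but has 1 legal move → neither.

neither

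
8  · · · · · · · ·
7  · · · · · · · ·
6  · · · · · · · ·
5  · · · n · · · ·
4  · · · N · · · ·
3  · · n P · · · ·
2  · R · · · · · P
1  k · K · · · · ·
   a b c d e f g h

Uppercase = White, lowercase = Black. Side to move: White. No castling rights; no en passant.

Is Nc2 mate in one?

yes

After Nc2: black king on a1; in check: yes, from the white knight on c2.
King squares — b1: attacked by Kc1; a2: attacked by Rb2; b2: attacked by Kc1.
Black has no legal moves → checkmate.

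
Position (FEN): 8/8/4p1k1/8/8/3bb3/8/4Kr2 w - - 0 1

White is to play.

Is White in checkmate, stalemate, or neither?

White to move; white king on e1.
In check: yes, from the black rook on f1.
King squares — d1: attacked by Rf1; f1: attacked by Bd3; d2: attacked by Be3; e2: attacked by Bd3; f2: attacked by Rf1.
Legal moves for White: none.
In check with no legal moves → checkmate.

checkmate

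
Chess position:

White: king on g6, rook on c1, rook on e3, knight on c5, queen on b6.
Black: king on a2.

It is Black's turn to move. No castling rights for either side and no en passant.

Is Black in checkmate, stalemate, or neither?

Black to move; black king on a2.
In check: no.
King squares — a1: attacked by Rc1; b1: attacked by Rc1; b2: attacked by Qb6; a3: attacked by Re3; b3: attacked by Re3.
Legal moves for Black: none.
Not in check and no legal moves → stalemate.

stalemate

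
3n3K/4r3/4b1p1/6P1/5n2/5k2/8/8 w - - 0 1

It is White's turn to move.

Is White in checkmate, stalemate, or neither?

White to move; white king on h8.
In check: no.
King squares — g7: attacked by Re7; h7: attacked by Re7; g8: attacked by Be6.
Legal moves for White: none.
Not in check and no legal moves → stalemate.

stalemate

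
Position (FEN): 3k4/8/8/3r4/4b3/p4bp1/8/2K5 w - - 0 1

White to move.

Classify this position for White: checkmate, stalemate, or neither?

stalemate

White to move; white king on c1.
In check: no.
King squares — b1: attacked by Be4; d1: attacked by Bf3; b2: attacked by Pa3; c2: attacked by Be4; d2: attacked by Rd5.
Legal moves for White: none.
Not in check and no legal moves → stalemate.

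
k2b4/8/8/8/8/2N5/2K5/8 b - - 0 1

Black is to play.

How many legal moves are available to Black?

Black to move; king on a8.
In check: no.
Legal moves: Be7, Bc7, Bf6, Bb6, Bg5, Ba5, Bh4, Kb8, Kb7, Ka7.
Count: 10.

10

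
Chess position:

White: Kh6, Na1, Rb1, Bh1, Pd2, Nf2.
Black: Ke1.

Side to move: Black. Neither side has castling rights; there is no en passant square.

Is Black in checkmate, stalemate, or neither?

neither

Black to move; black king on e1.
In check: yes, from the white rook on b1.
King squares — d1: attacked by Rb1; f1: attacked by Rb1; d2: available; e2: available; f2: available.
Legal moves for Black: Kxf2, Ke2, Kxd2.
Black is in check but has 3 legal moves → neither.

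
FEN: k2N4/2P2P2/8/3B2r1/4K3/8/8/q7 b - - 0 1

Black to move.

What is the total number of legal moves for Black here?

2

Black to move; king on a8.
In check: yes, from the white bishop on d5.
Legal moves: Ka7, Rxd5.
Count: 2.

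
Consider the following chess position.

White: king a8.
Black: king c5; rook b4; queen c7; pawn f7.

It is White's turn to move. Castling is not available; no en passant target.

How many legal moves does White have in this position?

White to move; king on a8.
In check: no.
Legal moves: none.
Count: 0.

0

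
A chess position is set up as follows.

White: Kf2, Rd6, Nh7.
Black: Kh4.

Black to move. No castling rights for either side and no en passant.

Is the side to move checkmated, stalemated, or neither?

neither

Black to move; black king on h4.
In check: no.
Legal moves for Black: Kh5, Kg4, Kh3.
Black has 3 legal moves and is not in check → neither.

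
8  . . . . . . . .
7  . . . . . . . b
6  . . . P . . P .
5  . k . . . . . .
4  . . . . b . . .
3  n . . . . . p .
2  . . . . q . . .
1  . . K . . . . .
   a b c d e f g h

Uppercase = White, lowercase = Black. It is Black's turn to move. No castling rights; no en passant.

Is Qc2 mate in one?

yes

After Qc2: white king on c1; in check: yes, from the black queen on c2.
King squares — b1: attacked by Qc2; d1: attacked by Qc2; b2: attacked by Qc2; c2: attacked by Na3; d2: attacked by Qc2.
White has no legal moves → checkmate.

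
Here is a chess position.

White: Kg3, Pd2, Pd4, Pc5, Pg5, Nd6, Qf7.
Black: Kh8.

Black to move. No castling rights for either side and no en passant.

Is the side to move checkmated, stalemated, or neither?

stalemate

Black to move; black king on h8.
In check: no.
King squares — g7: attacked by Qf7; h7: attacked by Qf7; g8: attacked by Qf7.
Legal moves for Black: none.
Not in check and no legal moves → stalemate.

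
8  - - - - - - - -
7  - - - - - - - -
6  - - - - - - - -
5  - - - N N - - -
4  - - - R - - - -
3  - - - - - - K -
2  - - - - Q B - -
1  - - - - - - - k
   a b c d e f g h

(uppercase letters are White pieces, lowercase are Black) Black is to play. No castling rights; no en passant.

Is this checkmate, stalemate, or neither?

Black to move; black king on h1.
In check: no.
King squares — g1: attacked by Bf2; g2: attacked by Kg3; h2: attacked by Kg3.
Legal moves for Black: none.
Not in check and no legal moves → stalemate.

stalemate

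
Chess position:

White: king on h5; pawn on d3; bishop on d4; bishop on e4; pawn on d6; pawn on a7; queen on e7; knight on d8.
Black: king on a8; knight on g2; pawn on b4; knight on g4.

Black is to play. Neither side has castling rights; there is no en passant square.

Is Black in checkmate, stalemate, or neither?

Black to move; black king on a8.
In check: yes, from the white bishop on e4.
King squares — a7: attacked by Bd4; b7: attacked by Be4; b8: attacked by Pa7.
Legal moves for Black: none.
In check with no legal moves → checkmate.

checkmate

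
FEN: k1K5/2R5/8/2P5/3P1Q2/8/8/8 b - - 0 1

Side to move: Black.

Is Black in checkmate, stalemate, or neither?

stalemate

Black to move; black king on a8.
In check: no.
King squares — a7: attacked by Rc7; b7: attacked by Rc7; b8: attacked by Kc8.
Legal moves for Black: none.
Not in check and no legal moves → stalemate.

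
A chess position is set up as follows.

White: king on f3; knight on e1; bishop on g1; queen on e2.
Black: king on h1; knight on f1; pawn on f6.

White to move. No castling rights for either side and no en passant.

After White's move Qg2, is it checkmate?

yes

After Qg2: black king on h1; in check: yes, from the white queen on g2.
King squares — g1: attacked by Qg2; g2: attacked by Ne1; h2: attacked by Bg1.
Black has no legal moves → checkmate.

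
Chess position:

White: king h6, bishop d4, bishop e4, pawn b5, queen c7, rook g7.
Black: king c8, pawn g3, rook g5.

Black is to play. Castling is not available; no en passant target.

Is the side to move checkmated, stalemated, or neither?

checkmate

Black to move; black king on c8.
In check: yes, from the white queen on c7.
King squares — b7: attacked by Be4; c7: attacked by Rg7; d7: attacked by Qc7; b8: attacked by Qc7; d8: attacked by Qc7.
Legal moves for Black: none.
In check with no legal moves → checkmate.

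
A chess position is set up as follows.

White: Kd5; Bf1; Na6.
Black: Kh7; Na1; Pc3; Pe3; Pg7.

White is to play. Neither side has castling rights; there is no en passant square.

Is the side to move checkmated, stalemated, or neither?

neither

White to move; white king on d5.
In check: no.
Legal moves for White: Nb8, Nc7, Nc5, Nb4, Ke6, Kd6, Kc6, Ke5, Kc5, Ke4, Kd4, Kc4, Bb5, Bc4, Bh3, Bd3+, Bg2, Be2.
White has 18 legal moves and is not in check → neither.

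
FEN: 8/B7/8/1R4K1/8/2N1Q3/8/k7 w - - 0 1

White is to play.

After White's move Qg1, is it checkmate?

yes

After Qg1: black king on a1; in check: yes, from the white queen on g1.
King squares — b1: attacked by Qg1; a2: attacked by Nc3; b2: attacked by Rb5.
Black has no legal moves → checkmate.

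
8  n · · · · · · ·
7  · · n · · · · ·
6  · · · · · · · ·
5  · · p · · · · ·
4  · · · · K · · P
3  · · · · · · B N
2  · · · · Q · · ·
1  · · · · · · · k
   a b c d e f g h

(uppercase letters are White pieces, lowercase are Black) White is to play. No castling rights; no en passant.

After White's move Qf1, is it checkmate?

After Qf1: black king on h1; in check: yes, from the white queen on f1.
King squares — g1: attacked by Qf1; g2: attacked by Qf1; h2: attacked by Bg3.
Black has no legal moves → checkmate.

yes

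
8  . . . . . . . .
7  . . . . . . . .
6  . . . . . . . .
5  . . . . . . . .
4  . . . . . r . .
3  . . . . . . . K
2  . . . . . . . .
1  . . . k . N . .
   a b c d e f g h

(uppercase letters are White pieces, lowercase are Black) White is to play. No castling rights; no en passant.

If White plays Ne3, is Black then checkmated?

no

After Ne3: black king on d1; in check: yes, from the white knight on e3.
Black has 4 legal replies: Ke2, Kd2, Ke1, Kc1.
In check but a legal move exists → not checkmate.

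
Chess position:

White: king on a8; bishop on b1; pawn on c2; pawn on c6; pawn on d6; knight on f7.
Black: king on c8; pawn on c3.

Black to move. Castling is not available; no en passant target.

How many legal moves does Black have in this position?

Black to move; king on c8.
In check: no.
Legal moves: none.
Count: 0.

0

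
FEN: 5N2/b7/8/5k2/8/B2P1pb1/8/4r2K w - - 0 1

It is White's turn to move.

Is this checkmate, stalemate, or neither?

White to move; white king on h1.
In check: yes, from the black rook on e1.
King squares — g1: attacked by Re1; g2: attacked by Pf3; h2: attacked by Bg3.
Legal moves for White: none.
In check with no legal moves → checkmate.

checkmate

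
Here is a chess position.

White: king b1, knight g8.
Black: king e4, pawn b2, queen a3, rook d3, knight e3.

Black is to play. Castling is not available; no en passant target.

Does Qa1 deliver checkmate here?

yes

After Qa1: white king on b1; in check: yes, from the black queen on a1.
King squares — a1: attacked by Pb2; c1: attacked by Qa1; a2: attacked by Qa1; b2: attacked by Qa1; c2: attacked by Ne3.
White has no legal moves → checkmate.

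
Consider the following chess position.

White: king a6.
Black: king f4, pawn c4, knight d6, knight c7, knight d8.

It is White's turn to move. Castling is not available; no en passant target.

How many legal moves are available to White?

3

White to move; king on a6.
In check: yes, from the black knight on c7.
Legal moves: Ka7, Kb6, Ka5.
Count: 3.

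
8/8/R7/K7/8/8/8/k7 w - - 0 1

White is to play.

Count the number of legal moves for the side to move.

13

White to move; king on a5.
In check: no.
Legal moves: Ra8, Ra7, Rh6, Rg6, Rf6, Re6, Rd6, Rc6, Rb6, Kb6+, Kb5+, Kb4+, Ka4.
Count: 13.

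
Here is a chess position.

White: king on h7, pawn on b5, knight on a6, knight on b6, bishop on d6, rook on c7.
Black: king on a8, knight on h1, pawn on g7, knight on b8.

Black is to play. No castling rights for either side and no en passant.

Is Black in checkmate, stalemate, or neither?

checkmate

Black to move; black king on a8.
In check: yes, from the white knight on b6.
King squares — a7: attacked by Rc7; b7: attacked by Rc7; b8: own knight.
Legal moves for Black: none.
In check with no legal moves → checkmate.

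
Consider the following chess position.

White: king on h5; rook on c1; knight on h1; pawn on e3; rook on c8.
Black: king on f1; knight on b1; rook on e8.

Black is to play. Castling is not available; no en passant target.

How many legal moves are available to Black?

Black to move; king on f1.
In check: yes, from the white rook on c1.
Legal moves: Kg2, Ke2.
Count: 2.

2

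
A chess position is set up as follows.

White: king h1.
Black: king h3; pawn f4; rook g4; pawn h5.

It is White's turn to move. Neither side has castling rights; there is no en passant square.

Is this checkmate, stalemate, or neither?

stalemate

White to move; white king on h1.
In check: no.
King squares — g1: attacked by Rg4; g2: attacked by Kh3; h2: attacked by Kh3.
Legal moves for White: none.
Not in check and no legal moves → stalemate.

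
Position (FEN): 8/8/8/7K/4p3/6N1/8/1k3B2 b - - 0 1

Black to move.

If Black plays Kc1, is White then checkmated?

After Kc1: white king on h5; in check: no.
White is not in check, so this cannot be checkmate.

no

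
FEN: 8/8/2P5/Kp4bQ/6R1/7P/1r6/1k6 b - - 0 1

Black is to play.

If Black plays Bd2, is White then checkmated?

After Bd2: white king on a5; in check: yes, from the black bishop on d2.
White has 3 legal replies: Kb6, Ka6, Rb4.
In check but a legal move exists → not checkmate.

no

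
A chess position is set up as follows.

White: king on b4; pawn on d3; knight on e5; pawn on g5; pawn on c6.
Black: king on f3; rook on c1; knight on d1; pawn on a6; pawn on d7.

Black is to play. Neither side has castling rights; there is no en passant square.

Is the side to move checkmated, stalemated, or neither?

neither

Black to move; black king on f3.
In check: yes, from the white knight on e5.
King squares — e2: available; f2: available; g2: available; e3: available; g3: available; e4: attacked by Pd3; f4: available; g4: attacked by Ne5.
Legal moves for Black: Kf4, Kg3, Ke3, Kg2, Kf2, Ke2.
Black is in check but has 6 legal moves → neither.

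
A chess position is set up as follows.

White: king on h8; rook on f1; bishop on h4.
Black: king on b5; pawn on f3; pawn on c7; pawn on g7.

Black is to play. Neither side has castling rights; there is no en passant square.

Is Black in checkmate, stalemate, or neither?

Black to move; black king on b5.
In check: no.
Legal moves for Black: Kc6, Kb6, Ka6, Kc5, Ka5, Kc4, Kb4, Ka4, g6, c6, f2, g5, c5.
Black has 13 legal moves and is not in check → neither.

neither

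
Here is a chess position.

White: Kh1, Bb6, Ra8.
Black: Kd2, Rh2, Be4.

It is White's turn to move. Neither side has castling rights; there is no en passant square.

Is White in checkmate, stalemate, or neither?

White to move; white king on h1.
In check: yes, from the black rook on h2 and the black bishop on e4.
Legal moves for White: Kxh2, Kg1.
White is in check but has 2 legal moves → neither.

neither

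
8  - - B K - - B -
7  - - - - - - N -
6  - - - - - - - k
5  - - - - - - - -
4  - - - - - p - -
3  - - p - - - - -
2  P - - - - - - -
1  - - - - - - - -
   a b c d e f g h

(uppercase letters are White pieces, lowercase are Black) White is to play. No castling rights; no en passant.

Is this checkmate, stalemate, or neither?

neither

White to move; white king on d8.
In check: no.
Legal moves for White include: Bh7, Bf7, Bge6, Bd5, Bc4, Bb3, Ke8, Ke7, Kd7, Kc7, Bd7, Bb7, Bce6, Ba6, Bf5, Bg4, Bh3, Ne8, ... (list truncated; more exist).
White has legal moves and is not in check → neither.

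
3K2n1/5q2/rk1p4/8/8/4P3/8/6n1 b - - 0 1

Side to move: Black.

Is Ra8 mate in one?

After Ra8: white king on d8; in check: yes, from the black rook on a8.
King squares — c7: attacked by Kb6; d7: attacked by Qf7; e7: attacked by Qf7; c8: attacked by Ra8; e8: attacked by Qf7.
White has no legal moves → checkmate.

yes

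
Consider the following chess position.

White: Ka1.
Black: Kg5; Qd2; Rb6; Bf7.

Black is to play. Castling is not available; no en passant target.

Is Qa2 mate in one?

After Qa2: white king on a1; in check: yes, from the black queen on a2.
King squares — b1: attacked by Qa2; a2: attacked by Bf7; b2: attacked by Qa2.
White has no legal moves → checkmate.

yes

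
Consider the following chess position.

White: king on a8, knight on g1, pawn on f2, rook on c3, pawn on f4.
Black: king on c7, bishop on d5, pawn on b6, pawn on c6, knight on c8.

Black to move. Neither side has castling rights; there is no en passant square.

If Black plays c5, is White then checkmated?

After c5: white king on a8; in check: yes, from the black bishop on d5.
King squares — a7: attacked by Nc8; b7: attacked by Bd5; b8: attacked by Kc7.
White has no legal moves → checkmate.

yes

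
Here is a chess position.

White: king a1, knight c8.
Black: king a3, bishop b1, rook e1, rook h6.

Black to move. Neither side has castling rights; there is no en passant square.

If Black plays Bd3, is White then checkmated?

yes

After Bd3: white king on a1; in check: yes, from the black rook on e1.
King squares — b1: attacked by Re1; a2: attacked by Ka3; b2: attacked by Ka3.
White has no legal moves → checkmate.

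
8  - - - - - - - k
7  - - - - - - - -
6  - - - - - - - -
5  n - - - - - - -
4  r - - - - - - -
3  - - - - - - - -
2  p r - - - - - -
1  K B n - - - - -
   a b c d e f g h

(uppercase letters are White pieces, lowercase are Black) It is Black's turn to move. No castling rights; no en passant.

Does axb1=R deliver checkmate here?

After axb1=R: white king on a1; in check: yes, from the black rook on b1 and the black rook on a4.
King squares — b1: attacked by Rb2; a2: attacked by Nc1; b2: attacked by Rb1.
White has no legal moves → checkmate.

yes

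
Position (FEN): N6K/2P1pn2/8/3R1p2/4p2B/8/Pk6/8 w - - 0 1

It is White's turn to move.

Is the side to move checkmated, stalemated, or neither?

neither

White to move; white king on h8.
In check: yes, from the black knight on f7.
Legal moves for White: Kg8, Kh7, Kg7.
White is in check but has 3 legal moves → neither.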